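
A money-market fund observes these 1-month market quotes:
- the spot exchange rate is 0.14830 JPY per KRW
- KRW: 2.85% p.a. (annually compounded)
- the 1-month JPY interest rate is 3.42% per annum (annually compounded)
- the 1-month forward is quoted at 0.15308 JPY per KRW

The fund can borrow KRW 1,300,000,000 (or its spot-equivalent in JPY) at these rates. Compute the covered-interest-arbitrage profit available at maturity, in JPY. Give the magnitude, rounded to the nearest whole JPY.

T = 1/12 years.
Route A — deposit KRW, sell forward: 1,300,000,000 × 1.00234452996 × 0.15308 = JPY 199,470,570.84.
Route B — convert at spot, deposit JPY: 1,300,000,000 × 0.14830 × 1.00280627866 = JPY 193,331,022.46.
The quoted forward overvalues KRW, so borrow JPY, buy KRW at spot, deposit the KRW at 2.85%, and sell the proceeds forward at 0.15308.
Profit = 199,470,570.84 − 193,331,022.46 = JPY 6,139,548.

JPY 6,139,548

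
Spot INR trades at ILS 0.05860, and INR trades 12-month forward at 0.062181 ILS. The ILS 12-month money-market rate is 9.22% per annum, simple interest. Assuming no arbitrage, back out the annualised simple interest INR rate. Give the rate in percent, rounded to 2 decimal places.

T = 1 year.
F/S = 0.062181/0.0586 = 1.0611092 = (growth of ILS) / (growth of INR).
The ILS side grows by 1 + 0.0922×1 = 1.092200.
So the INR growth factor = 1.0293003.
(1.0293003 − 1)/T = 0.029300, i.e. 2.93%.

2.93%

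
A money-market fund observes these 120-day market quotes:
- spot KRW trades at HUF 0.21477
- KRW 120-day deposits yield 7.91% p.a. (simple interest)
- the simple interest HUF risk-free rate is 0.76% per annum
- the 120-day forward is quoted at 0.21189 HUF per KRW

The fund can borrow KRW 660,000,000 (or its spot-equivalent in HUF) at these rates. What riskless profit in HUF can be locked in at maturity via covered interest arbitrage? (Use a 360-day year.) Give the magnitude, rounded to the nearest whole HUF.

T = 120/360 years.
Invest the KRW and cover forward: 660,000,000 × 1.02636666667 × 0.21189 = HUF 143,534,709.78.
Convert at spot and invest in HUF: 660,000,000 × 0.21477 × 1.00253333333 = HUF 142,107,295.44.
The quoted forward overvalues KRW, so borrow HUF, buy KRW at spot, deposit the KRW at 7.91%, and sell the proceeds forward at 0.21189.
Arbitrage profit = |143,534,709.78 − 142,107,295.44| = HUF 1,427,414.

HUF 1,427,414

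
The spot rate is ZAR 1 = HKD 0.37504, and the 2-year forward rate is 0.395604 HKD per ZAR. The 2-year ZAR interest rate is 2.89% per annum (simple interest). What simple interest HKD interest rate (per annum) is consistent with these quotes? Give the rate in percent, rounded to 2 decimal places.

5.79%

T = 2 years.
F/S = 0.395604/0.37504 = 1.0548315 = (growth of HKD) / (growth of ZAR).
The ZAR side grows by 1 + 0.0289×2 = 1.057800.
That pins the HKD growth at 1.1158008.
(1.1158008 − 1)/T = 0.057900, i.e. 5.79%.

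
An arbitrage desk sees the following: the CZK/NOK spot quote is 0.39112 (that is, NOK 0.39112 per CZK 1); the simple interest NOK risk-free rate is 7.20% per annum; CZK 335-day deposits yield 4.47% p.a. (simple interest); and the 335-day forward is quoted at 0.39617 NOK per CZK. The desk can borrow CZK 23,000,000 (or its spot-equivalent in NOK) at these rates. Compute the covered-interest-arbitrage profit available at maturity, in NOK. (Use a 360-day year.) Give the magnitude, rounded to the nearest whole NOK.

NOK 107,548

T = 335/360 years.
Keep in CZK, deliver into the forward: 23,000,000·1.041595833·0.39617 = NOK 9,490,927.49.
Swap to NOK now, deposit: 23,000,000·0.39112·1.067000 = NOK 9,598,475.92.
The quoted forward undervalues CZK, so borrow CZK, convert to NOK at spot, deposit the NOK at 7.20%, and buy CZK forward at 0.39617 to cover the loan.
Profit = 9,598,475.92 − 9,490,927.49 = NOK 107,548.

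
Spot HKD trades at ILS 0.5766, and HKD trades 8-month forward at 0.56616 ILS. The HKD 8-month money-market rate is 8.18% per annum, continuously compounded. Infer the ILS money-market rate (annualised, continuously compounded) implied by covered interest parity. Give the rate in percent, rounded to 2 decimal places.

5.44%

T = 8/12 years.
By CIP, F/S equals the ILS-to-HKD growth ratio: 0.56616/0.5766 = 0.9818939.
The HKD side grows by e^(0.0818×8/12) = 1.0560477.
So the ILS growth factor = 1.0369268.
r = ln(1.0369268)/(8/12) = 0.054392 → 5.44%.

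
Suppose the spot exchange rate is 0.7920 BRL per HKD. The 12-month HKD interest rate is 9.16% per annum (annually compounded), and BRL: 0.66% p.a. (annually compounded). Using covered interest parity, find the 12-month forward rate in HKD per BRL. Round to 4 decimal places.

T = 1 year.
Growth of 1 BRL over T: (1 + 0.0066)^1 = 1.006600.
Growth of 1 HKD over T: (1 + 0.0916)^1 = 1.091600.
So F = 0.792 × 1.006600 / 1.091600 = 0.7303291 (BRL/HKD).
Invert for HKD per BRL: 1 / 0.7303291 = 1.3692.

1.3692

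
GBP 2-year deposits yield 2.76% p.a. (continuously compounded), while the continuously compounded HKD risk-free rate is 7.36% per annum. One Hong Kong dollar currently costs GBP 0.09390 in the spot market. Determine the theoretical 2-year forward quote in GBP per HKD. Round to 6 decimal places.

T = 2 years.
GBP accumulates by e^(0.0276×2) = 1.0567519.
Growth of 1 HKD over T: e^(0.0736×2) = 1.1585857.
So F = 0.0939 × 1.0567519 / 1.1585857 = 0.08564667 (GBP/HKD).

0.085647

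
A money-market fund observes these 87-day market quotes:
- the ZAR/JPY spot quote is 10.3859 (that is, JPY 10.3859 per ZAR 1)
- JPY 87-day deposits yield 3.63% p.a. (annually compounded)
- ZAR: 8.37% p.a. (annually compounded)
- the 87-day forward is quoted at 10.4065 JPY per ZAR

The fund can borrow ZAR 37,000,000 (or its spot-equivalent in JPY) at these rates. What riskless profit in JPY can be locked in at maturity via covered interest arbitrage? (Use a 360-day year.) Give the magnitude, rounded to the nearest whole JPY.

T = 87/360 years.
Invest the ZAR and cover forward: 37,000,000 × 1.0196153368 × 10.4065 = JPY 392,593,199.09.
Convert at spot and invest in JPY: 37,000,000 × 10.3859 × 1.0086542638 = JPY 387,603,945.78.
The quoted forward overvalues ZAR, so borrow JPY, buy ZAR at spot, deposit the ZAR at 8.37%, and sell the proceeds forward at 10.4065.
Arbitrage profit = |392,593,199.09 − 387,603,945.78| = JPY 4,989,253.

JPY 4,989,253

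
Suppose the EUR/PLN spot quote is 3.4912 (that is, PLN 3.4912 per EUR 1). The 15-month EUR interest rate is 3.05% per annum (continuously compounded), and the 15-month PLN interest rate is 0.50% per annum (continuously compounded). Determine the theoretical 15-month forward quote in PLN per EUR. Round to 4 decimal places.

3.3817

T = 15/12 years.
PLN accumulates by e^(0.0050×15/12) = 1.0062696.
Growth of 1 EUR over T: e^(0.0305×15/12) = 1.0388611.
CIP: F = S · (grow PLN)/(grow EUR) = 3.4912 × 1.0062696/1.0388611 = 3.381673 PLN per EUR.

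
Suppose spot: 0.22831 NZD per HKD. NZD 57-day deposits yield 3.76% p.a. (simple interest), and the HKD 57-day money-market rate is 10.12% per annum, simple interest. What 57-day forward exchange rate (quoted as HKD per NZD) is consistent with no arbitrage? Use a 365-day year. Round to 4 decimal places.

4.4233

T = 57/365 years.
Growth of 1 NZD over T: 1 + 0.0376×57/365 = 1.0058718.
HKD accumulates by 1 + 0.1012×57/365 = 1.0158038.
So F = 0.22831 × 1.0058718 / 1.0158038 = 0.2260777 (NZD/HKD).
Invert for HKD per NZD: 1 / 0.2260777 = 4.4233.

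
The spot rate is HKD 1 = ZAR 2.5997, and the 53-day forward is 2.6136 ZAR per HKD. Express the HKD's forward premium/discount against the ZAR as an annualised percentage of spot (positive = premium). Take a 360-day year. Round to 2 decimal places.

T = 53/360 years.
Period premium: (2.6136 − 2.5997)/2.5997 = 0.0053468.
×(1/T) gives 3.63% p.a.

+3.63%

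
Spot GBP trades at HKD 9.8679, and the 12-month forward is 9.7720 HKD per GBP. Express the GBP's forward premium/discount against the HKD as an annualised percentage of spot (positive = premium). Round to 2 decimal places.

T = 1 year.
GBP trades forward at -0.97184% vs spot over the period.
Per annum: -0.0097184 / 1 = -0.009718 = -0.97%.

-0.97%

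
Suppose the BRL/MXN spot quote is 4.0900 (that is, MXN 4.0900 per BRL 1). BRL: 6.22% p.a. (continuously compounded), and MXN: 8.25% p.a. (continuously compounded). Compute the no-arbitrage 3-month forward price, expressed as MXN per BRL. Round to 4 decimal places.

T = 3/12 years.
Growth of 1 MXN over T: e^(0.0825×3/12) = 1.0208392.
Growth of 1 BRL over T: e^(0.0622×3/12) = 1.0156715.
Forward (MXN per BRL) = 4.09 × 1.0208392 / 1.0156715 = 4.110810.

4.1108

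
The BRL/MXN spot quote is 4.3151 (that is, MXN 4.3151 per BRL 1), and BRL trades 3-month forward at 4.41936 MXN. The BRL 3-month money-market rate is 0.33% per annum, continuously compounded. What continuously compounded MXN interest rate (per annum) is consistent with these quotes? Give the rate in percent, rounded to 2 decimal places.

9.88%

T = 3/12 years.
CIP gives F = S · g_MXN/g_BRL, so g_MXN/g_BRL = 4.41936/4.3151 = 1.0241617.
BRL growth factor: e^(0.0033×3/12) = 1.0008253.
Hence g_MXN = 1.0250069.
r = ln(1.0250069)/(3/12) = 0.098797 → 9.88%.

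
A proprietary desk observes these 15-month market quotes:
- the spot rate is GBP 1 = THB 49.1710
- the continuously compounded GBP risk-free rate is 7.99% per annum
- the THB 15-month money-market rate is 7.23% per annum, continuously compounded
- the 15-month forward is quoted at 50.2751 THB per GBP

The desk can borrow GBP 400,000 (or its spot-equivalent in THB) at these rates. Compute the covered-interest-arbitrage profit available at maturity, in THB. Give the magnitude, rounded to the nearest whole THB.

T = 15/12 years.
Invest the GBP and cover forward: 400,000 × 1.1050327803 × 50.2751 = THB 22,222,253.41.
Convert at spot and invest in THB: 400,000 × 49.1710 × 1.094584676 = THB 21,528,729.24.
The quoted forward overvalues GBP, so borrow THB, buy GBP at spot, deposit the GBP at 7.99%, and sell the proceeds forward at 50.2751.
The gap between the two covered legs is THB 693,524.

THB 693,524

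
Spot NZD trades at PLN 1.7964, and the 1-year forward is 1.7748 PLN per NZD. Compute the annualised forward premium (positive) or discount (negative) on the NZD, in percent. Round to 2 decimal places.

-1.20%

T = 1 year.
NZD trades forward at -1.20240% vs spot over the period.
×(1/T) gives -1.20% p.a.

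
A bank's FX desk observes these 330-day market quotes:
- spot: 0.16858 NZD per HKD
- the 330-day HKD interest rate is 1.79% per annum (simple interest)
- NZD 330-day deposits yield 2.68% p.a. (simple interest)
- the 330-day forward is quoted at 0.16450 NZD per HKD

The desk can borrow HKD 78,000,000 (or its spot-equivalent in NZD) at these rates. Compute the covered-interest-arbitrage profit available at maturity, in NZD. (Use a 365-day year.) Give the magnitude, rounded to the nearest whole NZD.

T = 330/365 years.
Route A — deposit HKD, sell forward: 78,000,000 × 1.0161835616 × 0.16450 = NZD 13,038,651.28.
Route B — convert at spot, deposit NZD: 78,000,000 × 0.16858 × 1.024230137 = NZD 13,467,847.89.
The quoted forward undervalues HKD, so borrow HKD, convert to NZD at spot, deposit the NZD at 2.68%, and buy HKD forward at 0.16450 to cover the loan.
Arbitrage profit = |13,038,651.28 − 13,467,847.89| = NZD 429,197.

NZD 429,197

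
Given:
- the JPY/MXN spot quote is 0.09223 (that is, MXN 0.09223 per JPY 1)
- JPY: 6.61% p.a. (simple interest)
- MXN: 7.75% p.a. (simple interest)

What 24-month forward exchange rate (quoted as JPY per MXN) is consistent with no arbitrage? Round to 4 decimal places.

T = 2 years.
MXN accumulates by 1 + 0.0775×2 = 1.155000.
JPY growth factor: 1 + 0.0661×2 = 1.132200.
So F = 0.09223 × 1.155000 / 1.132200 = 0.094087308 (MXN/JPY).
Invert for JPY per MXN: 1 / 0.094087308 = 10.6284.

10.6284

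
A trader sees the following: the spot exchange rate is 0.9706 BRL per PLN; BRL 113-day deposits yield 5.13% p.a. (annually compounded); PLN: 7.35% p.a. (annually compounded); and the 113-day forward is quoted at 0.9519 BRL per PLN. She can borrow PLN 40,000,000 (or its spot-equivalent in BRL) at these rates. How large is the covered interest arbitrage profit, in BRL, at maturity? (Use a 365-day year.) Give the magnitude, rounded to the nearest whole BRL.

T = 113/365 years.
Invest the PLN and cover forward: 40,000,000 × 1.0222002357 × 0.9519 = BRL 38,921,296.17.
Convert at spot and invest in BRL: 40,000,000 × 0.9706 × 1.0156085239 = BRL 39,429,985.33.
The quoted forward undervalues PLN, so borrow PLN, convert to BRL at spot, deposit the BRL at 5.13%, and buy PLN forward at 0.9519 to cover the loan.
The gap between the two covered legs is BRL 508,689.

BRL 508,689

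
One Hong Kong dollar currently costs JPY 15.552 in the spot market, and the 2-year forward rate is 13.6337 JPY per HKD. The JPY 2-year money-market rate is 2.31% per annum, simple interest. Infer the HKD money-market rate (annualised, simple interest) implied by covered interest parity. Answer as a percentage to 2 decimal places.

T = 2 years.
CIP gives F = S · g_JPY/g_HKD, so g_JPY/g_HKD = 13.6337/15.552 = 0.8766525.
The JPY side grows by 1 + 0.0231×2 = 1.046200.
So the HKD growth factor = 1.1934033.
r = (1.1934033 − 1)/2 = 0.096702 → 9.67%.

9.67%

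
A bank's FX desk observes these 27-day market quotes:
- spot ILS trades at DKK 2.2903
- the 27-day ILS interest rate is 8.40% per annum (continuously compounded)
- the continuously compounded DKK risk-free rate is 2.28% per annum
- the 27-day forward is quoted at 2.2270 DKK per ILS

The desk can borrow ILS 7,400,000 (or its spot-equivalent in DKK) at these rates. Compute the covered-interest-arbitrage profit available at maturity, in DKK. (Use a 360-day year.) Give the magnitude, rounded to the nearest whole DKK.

T = 27/360 years.
Invest the ILS and cover forward: 7,400,000 × 1.0063198867 × 2.2270 = DKK 16,583,950.47.
Convert at spot and invest in DKK: 7,400,000 × 2.2903 × 1.0017114629 = DKK 16,977,226.25.
The quoted forward undervalues ILS, so borrow ILS, convert to DKK at spot, deposit the DKK at 2.28%, and buy ILS forward at 2.2270 to cover the loan.
The gap between the two covered legs is DKK 393,276.

DKK 393,276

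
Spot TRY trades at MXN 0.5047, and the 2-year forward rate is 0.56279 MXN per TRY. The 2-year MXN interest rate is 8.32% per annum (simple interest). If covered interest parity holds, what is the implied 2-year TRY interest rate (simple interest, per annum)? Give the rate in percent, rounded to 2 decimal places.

2.30%

T = 2 years.
By CIP, F/S equals the MXN-to-TRY growth ratio: 0.56279/0.5047 = 1.1150981.
MXN growth factor: 1 + 0.0832×2 = 1.166400.
That pins the TRY growth at 1.0460066.
r = (1.0460066 − 1)/2 = 0.023003 → 2.30%.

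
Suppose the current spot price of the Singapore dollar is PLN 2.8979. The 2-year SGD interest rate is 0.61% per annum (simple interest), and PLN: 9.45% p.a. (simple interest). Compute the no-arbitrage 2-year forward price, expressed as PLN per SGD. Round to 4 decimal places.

3.4041

T = 2 years.
Growth of 1 PLN over T: 1 + 0.0945×2 = 1.189000.
SGD accumulates by 1 + 0.0061×2 = 1.012200.
So F = 2.8979 × 1.189000 / 1.012200 = 3.404073 (PLN/SGD).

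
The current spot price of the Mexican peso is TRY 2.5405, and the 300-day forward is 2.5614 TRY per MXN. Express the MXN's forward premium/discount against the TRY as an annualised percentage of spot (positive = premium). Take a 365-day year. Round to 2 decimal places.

+1.00%

T = 300/365 years.
Period premium: (2.5614 − 2.5405)/2.5405 = 0.0082267.
Per annum: 0.0082267 / (300/365) = 0.010009 = 1.00%.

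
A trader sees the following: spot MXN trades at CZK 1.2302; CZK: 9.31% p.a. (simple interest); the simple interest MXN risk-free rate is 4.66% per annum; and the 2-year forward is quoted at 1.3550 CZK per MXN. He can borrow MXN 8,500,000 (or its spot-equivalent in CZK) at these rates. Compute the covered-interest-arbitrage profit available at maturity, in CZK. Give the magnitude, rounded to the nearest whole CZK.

CZK 187,193

T = 2 years.
Keep in MXN, deliver into the forward: 8,500,000·1.093200·1.3550 = CZK 12,590,931.00.
Swap to CZK now, deposit: 8,500,000·1.2302·1.186200 = CZK 12,403,737.54.
The quoted forward overvalues MXN, so borrow CZK, buy MXN at spot, deposit the MXN at 4.66%, and sell the proceeds forward at 1.3550.
The gap between the two covered legs is CZK 187,193.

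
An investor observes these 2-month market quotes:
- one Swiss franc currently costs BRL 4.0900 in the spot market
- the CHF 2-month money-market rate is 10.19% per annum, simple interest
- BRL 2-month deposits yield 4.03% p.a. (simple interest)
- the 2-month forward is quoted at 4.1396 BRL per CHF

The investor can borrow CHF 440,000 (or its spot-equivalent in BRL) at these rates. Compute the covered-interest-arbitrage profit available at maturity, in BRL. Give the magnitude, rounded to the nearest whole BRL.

BRL 40,671

T = 2/12 years.
Invest the CHF and cover forward: 440,000 × 1.016983333 × 4.1396 = BRL 1,852,357.85.
Convert at spot and invest in BRL: 440,000 × 4.0900 × 1.006716667 = BRL 1,811,687.31.
The quoted forward overvalues CHF, so borrow BRL, buy CHF at spot, deposit the CHF at 10.19%, and sell the proceeds forward at 4.1396.
Arbitrage profit = |1,852,357.85 − 1,811,687.31| = BRL 40,671.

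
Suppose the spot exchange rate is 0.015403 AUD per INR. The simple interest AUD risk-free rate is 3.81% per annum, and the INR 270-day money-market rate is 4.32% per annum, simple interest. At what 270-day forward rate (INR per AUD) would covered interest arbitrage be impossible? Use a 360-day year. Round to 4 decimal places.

T = 270/360 years.
Growth of 1 AUD over T: 1 + 0.0381×270/360 = 1.028575.
INR growth factor: 1 + 0.0432×270/360 = 1.032400.
CIP: F = S · (grow AUD)/(grow INR) = 0.015403 × 1.028575/1.032400 = 0.015345933 AUD per INR.
Quoted the other way: 1/0.015345933 = 65.1638 INR per AUD.

65.1638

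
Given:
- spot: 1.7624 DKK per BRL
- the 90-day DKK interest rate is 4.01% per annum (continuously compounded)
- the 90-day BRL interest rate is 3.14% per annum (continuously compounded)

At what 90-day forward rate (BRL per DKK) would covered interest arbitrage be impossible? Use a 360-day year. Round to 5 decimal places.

0.56618

T = 90/360 years.
DKK accumulates by e^(0.0401×90/360) = 1.0100754.
BRL accumulates by e^(0.0314×90/360) = 1.0078809.
So F = 1.7624 × 1.0100754 / 1.0078809 = 1.766237 (DKK/BRL).
Invert for BRL per DKK: 1 / 1.766237 = 0.56618.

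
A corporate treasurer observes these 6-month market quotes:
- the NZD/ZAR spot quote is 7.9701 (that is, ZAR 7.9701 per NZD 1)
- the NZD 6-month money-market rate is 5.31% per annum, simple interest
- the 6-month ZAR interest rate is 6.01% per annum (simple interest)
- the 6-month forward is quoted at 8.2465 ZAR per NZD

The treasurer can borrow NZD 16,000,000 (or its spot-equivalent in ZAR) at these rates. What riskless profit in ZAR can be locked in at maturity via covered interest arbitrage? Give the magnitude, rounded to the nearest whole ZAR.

T = 6/12 years.
Keep in NZD, deliver into the forward: 16,000,000·1.026550·8.2465 = ZAR 135,447,113.20.
Swap to ZAR now, deposit: 16,000,000·7.9701·1.030050 = ZAR 131,353,624.08.
The quoted forward overvalues NZD, so borrow ZAR, buy NZD at spot, deposit the NZD at 5.31%, and sell the proceeds forward at 8.2465.
Arbitrage profit = |135,447,113.20 − 131,353,624.08| = ZAR 4,093,489.

ZAR 4,093,489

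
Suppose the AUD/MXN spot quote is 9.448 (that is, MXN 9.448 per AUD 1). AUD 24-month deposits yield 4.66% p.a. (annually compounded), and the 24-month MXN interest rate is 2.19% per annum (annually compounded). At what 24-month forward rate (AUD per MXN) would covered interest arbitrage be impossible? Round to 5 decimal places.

0.11102

T = 2 years.
MXN growth factor: (1 + 0.0219)^2 = 1.0442796.
AUD growth factor: (1 + 0.0466)^2 = 1.0953716.
So F = 9.448 × 1.0442796 / 1.0953716 = 9.007312 (MXN/AUD).
Invert for AUD per MXN: 1 / 9.007312 = 0.11102.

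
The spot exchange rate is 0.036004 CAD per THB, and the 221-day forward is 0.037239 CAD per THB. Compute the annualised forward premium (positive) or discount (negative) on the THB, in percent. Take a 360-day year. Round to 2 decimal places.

T = 221/360 years.
(F − S)/S = (0.037239 − 0.036004)/0.036004 = 0.0343017.
Per annum: 0.0343017 / (221/360) = 0.055876 = 5.59%.

+5.59%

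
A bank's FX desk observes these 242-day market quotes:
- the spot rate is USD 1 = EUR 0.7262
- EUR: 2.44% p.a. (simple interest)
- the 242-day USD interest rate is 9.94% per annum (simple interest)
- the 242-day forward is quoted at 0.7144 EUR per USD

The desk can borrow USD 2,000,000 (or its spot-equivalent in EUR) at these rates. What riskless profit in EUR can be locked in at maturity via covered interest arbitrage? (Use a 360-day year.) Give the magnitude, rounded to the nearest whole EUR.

T = 242/360 years.
Route A — deposit USD, sell forward: 2,000,000 × 1.066818889 × 0.7144 = EUR 1,524,270.83.
Route B — convert at spot, deposit EUR: 2,000,000 × 0.7262 × 1.016402222 = EUR 1,476,222.59.
The quoted forward overvalues USD, so borrow EUR, buy USD at spot, deposit the USD at 9.94%, and sell the proceeds forward at 0.7144.
Arbitrage profit = |1,524,270.83 − 1,476,222.59| = EUR 48,048.

EUR 48,048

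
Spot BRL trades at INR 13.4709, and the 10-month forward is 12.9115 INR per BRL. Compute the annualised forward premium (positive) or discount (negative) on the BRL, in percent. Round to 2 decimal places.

-4.98%

T = 10/12 years.
BRL trades forward at -4.15265% vs spot over the period.
×(1/T) gives -4.98% p.a.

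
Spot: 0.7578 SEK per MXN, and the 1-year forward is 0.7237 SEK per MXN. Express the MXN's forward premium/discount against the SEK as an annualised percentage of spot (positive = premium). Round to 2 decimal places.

T = 1 year.
Period premium: (0.7237 − 0.7578)/0.7578 = -0.0449987.
Per annum: -0.0449987 / 1 = -0.044999 = -4.50%.

-4.50%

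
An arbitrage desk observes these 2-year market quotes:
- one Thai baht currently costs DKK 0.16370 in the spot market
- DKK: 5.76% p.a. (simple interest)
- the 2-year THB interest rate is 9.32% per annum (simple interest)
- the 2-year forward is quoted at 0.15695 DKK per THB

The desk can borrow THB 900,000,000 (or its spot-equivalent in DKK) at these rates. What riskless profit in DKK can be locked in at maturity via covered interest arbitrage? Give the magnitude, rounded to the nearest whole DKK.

T = 2 years.
Keep in THB, deliver into the forward: 900,000,000·1.186400·0.15695 = DKK 167,584,932.00.
Swap to DKK now, deposit: 900,000,000·0.16370·1.115200 = DKK 164,302,416.00.
The quoted forward overvalues THB, so borrow DKK, buy THB at spot, deposit the THB at 9.32%, and sell the proceeds forward at 0.15695.
Profit = 167,584,932.00 − 164,302,416.00 = DKK 3,282,516.

DKK 3,282,516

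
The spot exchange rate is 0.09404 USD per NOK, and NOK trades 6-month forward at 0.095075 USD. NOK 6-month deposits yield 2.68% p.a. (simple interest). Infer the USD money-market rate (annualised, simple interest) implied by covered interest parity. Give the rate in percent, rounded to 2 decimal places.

T = 6/12 years.
F/S = 0.095075/0.09404 = 1.0110060 = (growth of USD) / (growth of NOK).
The NOK side grows by 1 + 0.0268×6/12 = 1.013400.
That pins the USD growth at 1.0245535.
r = (1.0245535 − 1)/(6/12) = 0.049107 → 4.91%.

4.91%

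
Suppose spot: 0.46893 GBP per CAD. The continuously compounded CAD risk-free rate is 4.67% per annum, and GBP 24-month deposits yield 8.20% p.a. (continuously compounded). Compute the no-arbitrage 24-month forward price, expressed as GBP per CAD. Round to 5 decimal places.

0.50323

T = 2 years.
GBP growth factor: e^(0.0820×2) = 1.1782143.
CAD accumulates by e^(0.0467×2) = 1.0979008.
CIP: F = S · (grow GBP)/(grow CAD) = 0.46893 × 1.1782143/1.0979008 = 0.5032331 GBP per CAD.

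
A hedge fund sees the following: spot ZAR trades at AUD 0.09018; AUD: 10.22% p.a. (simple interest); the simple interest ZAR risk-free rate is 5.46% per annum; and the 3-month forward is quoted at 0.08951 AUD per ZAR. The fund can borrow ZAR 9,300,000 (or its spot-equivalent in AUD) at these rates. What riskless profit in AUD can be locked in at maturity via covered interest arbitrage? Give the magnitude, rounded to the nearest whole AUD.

AUD 16,296

T = 3/12 years.
Invest the ZAR and cover forward: 9,300,000 × 1.013650 × 0.08951 = AUD 843,805.85.
Convert at spot and invest in AUD: 9,300,000 × 0.09018 × 1.025550 = AUD 860,102.12.
The quoted forward undervalues ZAR, so borrow ZAR, convert to AUD at spot, deposit the AUD at 10.22%, and buy ZAR forward at 0.08951 to cover the loan.
Arbitrage profit = |843,805.85 − 860,102.12| = AUD 16,296.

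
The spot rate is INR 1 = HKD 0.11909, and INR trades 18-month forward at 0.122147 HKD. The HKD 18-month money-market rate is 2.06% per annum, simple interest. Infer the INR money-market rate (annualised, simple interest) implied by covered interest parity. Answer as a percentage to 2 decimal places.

T = 18/12 years.
By CIP, F/S equals the HKD-to-INR growth ratio: 0.122147/0.11909 = 1.0256697.
The HKD side grows by 1 + 0.0206×18/12 = 1.030900.
So the INR growth factor = 1.0050994.
(1.0050994 − 1)/T = 0.003400, i.e. 0.34%.

0.34%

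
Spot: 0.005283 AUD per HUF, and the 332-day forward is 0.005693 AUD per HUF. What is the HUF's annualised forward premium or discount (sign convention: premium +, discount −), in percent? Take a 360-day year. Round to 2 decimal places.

T = 332/360 years.
HUF trades forward at +7.76074% vs spot over the period.
Annualise by dividing by T: 0.0776074 / (332/360) = 0.084153 → 8.42%.

+8.42%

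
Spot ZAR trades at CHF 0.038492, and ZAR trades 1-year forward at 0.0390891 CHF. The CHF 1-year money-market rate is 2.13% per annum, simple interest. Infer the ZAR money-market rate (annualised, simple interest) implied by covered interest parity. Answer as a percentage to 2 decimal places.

0.57%

T = 1 year.
By CIP, F/S equals the CHF-to-ZAR growth ratio: 0.0390891/0.038492 = 1.0155123.
The CHF side grows by 1 + 0.0213×1 = 1.021300.
So the ZAR growth factor = 1.0056993.
r = (1.0056993 − 1)/1 = 0.005699 → 0.57%.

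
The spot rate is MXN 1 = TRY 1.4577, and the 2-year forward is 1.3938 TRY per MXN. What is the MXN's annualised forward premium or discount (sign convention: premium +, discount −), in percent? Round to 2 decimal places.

-2.19%

T = 2 years.
MXN trades forward at -4.38362% vs spot over the period.
Annualise by dividing by T: -0.0438362 / 2 = -0.021918 → -2.19%.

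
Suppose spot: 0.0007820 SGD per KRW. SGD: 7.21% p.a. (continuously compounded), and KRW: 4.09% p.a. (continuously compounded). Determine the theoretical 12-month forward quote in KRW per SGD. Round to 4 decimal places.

1239.4907

T = 1 year.
SGD accumulates by e^(0.0721×1) = 1.074762815.
Growth of 1 KRW over T: e^(0.0409×1) = 1.0417479255.
Forward (SGD per KRW) = 0.000782 × 1.074762815 / 1.0417479255 = 0.0008067830046.
Invert for KRW per SGD: 1 / 0.0008067830046 = 1239.4907.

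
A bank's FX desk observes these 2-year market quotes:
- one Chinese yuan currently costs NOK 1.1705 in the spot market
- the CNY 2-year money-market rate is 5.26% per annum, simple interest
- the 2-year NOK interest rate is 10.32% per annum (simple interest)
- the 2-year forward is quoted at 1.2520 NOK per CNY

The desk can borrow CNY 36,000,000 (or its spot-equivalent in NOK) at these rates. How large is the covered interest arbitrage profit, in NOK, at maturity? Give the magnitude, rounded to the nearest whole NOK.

T = 2 years.
Route A — deposit CNY, sell forward: 36,000,000 × 1.105200 × 1.2520 = NOK 49,813,574.40.
Route B — convert at spot, deposit NOK: 36,000,000 × 1.1705 × 1.206400 = NOK 50,835,283.20.
The quoted forward undervalues CNY, so borrow CNY, convert to NOK at spot, deposit the NOK at 10.32%, and buy CNY forward at 1.2520 to cover the loan.
Arbitrage profit = |49,813,574.40 − 50,835,283.20| = NOK 1,021,709.

NOK 1,021,709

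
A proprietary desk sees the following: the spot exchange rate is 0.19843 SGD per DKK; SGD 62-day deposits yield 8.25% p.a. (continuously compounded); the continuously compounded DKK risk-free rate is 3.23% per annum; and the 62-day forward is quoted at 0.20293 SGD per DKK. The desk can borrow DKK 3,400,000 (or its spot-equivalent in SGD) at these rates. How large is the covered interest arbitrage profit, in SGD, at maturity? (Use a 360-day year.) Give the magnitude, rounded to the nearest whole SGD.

SGD 9,495

T = 62/360 years.
Route A — deposit DKK, sell forward: 3,400,000 × 1.00557828 × 0.20293 = SGD 693,810.80.
Route B — convert at spot, deposit SGD: 3,400,000 × 0.19843 × 1.01430975 = SGD 684,316.24.
The quoted forward overvalues DKK, so borrow SGD, buy DKK at spot, deposit the DKK at 3.23%, and sell the proceeds forward at 0.20293.
Arbitrage profit = |693,810.80 − 684,316.24| = SGD 9,495.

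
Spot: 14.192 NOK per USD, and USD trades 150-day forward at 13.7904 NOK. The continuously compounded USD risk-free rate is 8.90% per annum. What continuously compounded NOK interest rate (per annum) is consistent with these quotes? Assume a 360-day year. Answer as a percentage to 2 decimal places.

T = 150/360 years.
F/S = 13.7904/14.192 = 0.9717024 = (growth of NOK) / (growth of USD).
The USD side grows by e^(0.0890×150/360) = 1.0377795.
So the NOK growth factor = 1.0084128.
Take logs: ln 1.0084128 / (150/360) = 0.020106, so 2.01%.

2.01%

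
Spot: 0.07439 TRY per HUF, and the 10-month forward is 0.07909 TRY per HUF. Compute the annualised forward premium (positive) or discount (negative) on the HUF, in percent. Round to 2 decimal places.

T = 10/12 years.
HUF trades forward at +6.31805% vs spot over the period.
Annualise by dividing by T: 0.0631805 / (10/12) = 0.075817 → 7.58%.

+7.58%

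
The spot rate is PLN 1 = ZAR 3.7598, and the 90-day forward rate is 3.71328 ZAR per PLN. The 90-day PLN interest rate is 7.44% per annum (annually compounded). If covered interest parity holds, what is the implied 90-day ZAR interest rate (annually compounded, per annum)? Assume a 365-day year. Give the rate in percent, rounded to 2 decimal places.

2.15%

T = 90/365 years.
By CIP, F/S equals the ZAR-to-PLN growth ratio: 3.71328/3.7598 = 0.9876270.
PLN growth factor: (1 + 0.0744)^(90/365) = 1.0178523.
So the ZAR growth factor = 1.0052584.
Annualise: 1.0052584^(365/90) − 1 = 0.021498 = 2.15%.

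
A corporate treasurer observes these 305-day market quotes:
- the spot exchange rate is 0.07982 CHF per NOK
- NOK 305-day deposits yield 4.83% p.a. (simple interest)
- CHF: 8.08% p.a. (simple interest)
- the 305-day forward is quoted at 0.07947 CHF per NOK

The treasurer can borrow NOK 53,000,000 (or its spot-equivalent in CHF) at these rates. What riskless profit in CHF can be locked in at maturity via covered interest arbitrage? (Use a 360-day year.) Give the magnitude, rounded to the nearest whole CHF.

CHF 135,794

T = 305/360 years.
Invest the NOK and cover forward: 53,000,000 × 1.040920833 × 0.07947 = CHF 4,384,264.87.
Convert at spot and invest in CHF: 53,000,000 × 0.07982 × 1.068455556 = CHF 4,520,058.49.
The quoted forward undervalues NOK, so borrow NOK, convert to CHF at spot, deposit the CHF at 8.08%, and buy NOK forward at 0.07947 to cover the loan.
Profit = 4,520,058.49 − 4,384,264.87 = CHF 135,794.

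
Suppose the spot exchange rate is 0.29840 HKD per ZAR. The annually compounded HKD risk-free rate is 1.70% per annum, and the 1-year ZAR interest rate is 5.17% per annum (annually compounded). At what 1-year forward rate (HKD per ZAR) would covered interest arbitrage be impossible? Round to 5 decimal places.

0.28855

T = 1 year.
Growth of 1 HKD over T: (1 + 0.0170)^1 = 1.017000.
Growth of 1 ZAR over T: (1 + 0.0517)^1 = 1.051700.
So F = 0.2984 × 1.017000 / 1.051700 = 0.2885545 (HKD/ZAR).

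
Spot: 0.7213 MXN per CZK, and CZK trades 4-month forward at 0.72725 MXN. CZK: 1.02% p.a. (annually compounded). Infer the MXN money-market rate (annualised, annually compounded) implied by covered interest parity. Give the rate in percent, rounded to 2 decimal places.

T = 4/12 years.
By CIP, F/S equals the MXN-to-CZK growth ratio: 0.72725/0.7213 = 1.0082490.
CZK growth factor: (1 + 0.0102)^(4/12) = 1.0033885.
So the MXN growth factor = 1.0116655.
r = 1.0116655^(12/4) − 1 = 0.035406 → 3.54%.

3.54%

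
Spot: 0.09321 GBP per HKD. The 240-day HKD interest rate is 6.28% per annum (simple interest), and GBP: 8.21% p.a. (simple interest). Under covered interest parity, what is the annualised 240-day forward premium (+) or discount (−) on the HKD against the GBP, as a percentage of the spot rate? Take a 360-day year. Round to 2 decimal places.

T = 240/360 years.
No-arbitrage forward: 0.09321 × 1.0547333 / 1.0418667 = 0.09436110 GBP/HKD.
(F − S)/S ÷ T = (0.09436110 − 0.09321)/0.09321/(240/360) = 0.018524 → 1.85%.

+1.85%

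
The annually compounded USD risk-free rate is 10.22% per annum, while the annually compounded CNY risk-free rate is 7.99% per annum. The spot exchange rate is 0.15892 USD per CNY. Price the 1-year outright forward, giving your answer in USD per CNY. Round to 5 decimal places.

T = 1 year.
Growth of 1 USD over T: (1 + 0.1022)^1 = 1.102200.
Growth of 1 CNY over T: (1 + 0.0799)^1 = 1.079900.
So F = 0.15892 × 1.102200 / 1.079900 = 0.1622017 (USD/CNY).

0.16220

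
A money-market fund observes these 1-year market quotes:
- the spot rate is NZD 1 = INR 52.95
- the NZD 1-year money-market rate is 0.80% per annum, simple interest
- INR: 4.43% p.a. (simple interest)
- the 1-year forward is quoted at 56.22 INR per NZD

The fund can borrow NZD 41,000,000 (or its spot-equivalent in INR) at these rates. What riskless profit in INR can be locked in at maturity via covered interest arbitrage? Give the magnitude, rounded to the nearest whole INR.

INR 56,337,075

T = 1 year.
Invest the NZD and cover forward: 41,000,000 × 1.008000 × 56.22 = INR 2,323,460,160.00.
Convert at spot and invest in INR: 41,000,000 × 52.95 × 1.044300 = INR 2,267,123,085.00.
The quoted forward overvalues NZD, so borrow INR, buy NZD at spot, deposit the NZD at 0.80%, and sell the proceeds forward at 56.22.
Arbitrage profit = |2,323,460,160.00 − 2,267,123,085.00| = INR 56,337,075.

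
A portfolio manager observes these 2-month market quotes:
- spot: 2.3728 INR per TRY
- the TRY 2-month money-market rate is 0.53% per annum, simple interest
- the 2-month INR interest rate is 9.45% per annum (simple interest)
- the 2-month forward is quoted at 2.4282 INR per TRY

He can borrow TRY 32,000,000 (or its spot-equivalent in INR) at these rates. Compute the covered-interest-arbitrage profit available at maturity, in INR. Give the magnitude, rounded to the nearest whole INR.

T = 2/12 years.
Keep in TRY, deliver into the forward: 32,000,000·1.0008833333·2.4282 = INR 77,771,037.12.
Swap to INR now, deposit: 32,000,000·2.3728·1.015750 = INR 77,125,491.20.
The quoted forward overvalues TRY, so borrow INR, buy TRY at spot, deposit the TRY at 0.53%, and sell the proceeds forward at 2.4282.
The gap between the two covered legs is INR 645,546.

INR 645,546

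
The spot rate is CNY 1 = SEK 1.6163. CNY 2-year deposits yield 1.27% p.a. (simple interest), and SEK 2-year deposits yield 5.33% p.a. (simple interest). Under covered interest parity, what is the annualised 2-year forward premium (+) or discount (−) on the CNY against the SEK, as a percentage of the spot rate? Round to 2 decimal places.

T = 2 years.
F = S · g_SEK/g_CNY = 1.6163 × 1.106600/1.025400 = 1.7442925.
Annualised premium = (F − S)/S × (1/T) = (1.7442925 − 1.6163)/1.6163 ÷ 2 = 3.96%.

+3.96%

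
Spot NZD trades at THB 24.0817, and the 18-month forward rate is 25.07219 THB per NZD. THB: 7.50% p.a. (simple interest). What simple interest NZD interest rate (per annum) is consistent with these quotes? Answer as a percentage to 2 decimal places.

T = 18/12 years.
F/S = 25.07219/24.0817 = 1.0411304 = (growth of THB) / (growth of NZD).
THB growth factor: 1 + 0.0750×18/12 = 1.112500.
That pins the NZD growth at 1.0685501.
(1.0685501 − 1)/T = 0.045700, i.e. 4.57%.

4.57%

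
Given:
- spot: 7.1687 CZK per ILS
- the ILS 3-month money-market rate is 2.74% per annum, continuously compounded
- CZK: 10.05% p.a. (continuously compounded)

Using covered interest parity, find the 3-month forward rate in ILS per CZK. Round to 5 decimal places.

T = 3/12 years.
CZK growth factor: e^(0.1005×3/12) = 1.0254433.
Growth of 1 ILS over T: e^(0.0274×3/12) = 1.0068735.
CIP: F = S · (grow CZK)/(grow ILS) = 7.1687 × 1.0254433/1.0068735 = 7.300913 CZK per ILS.
Invert for ILS per CZK: 1 / 7.300913 = 0.13697.

0.13697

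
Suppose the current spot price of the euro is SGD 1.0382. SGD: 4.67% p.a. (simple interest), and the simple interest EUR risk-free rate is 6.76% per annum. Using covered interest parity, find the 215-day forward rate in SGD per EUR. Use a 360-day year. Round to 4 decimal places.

T = 215/360 years.
SGD growth factor: 1 + 0.0467×215/360 = 1.0278903.
EUR accumulates by 1 + 0.0676×215/360 = 1.0403722.
CIP: F = S · (grow SGD)/(grow EUR) = 1.0382 × 1.0278903/1.0403722 = 1.025744 SGD per EUR.

1.0257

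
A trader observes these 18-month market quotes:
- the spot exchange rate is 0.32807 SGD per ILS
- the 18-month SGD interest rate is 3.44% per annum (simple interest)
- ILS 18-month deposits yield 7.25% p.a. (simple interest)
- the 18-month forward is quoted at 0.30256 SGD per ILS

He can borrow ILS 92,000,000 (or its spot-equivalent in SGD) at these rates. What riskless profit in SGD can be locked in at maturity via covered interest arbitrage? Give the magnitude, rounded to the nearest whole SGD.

T = 18/12 years.
Keep in ILS, deliver into the forward: 92,000,000·1.108750·0.30256 = SGD 30,862,632.80.
Swap to SGD now, deposit: 92,000,000·0.32807·1.051600 = SGD 31,739,853.90.
The quoted forward undervalues ILS, so borrow ILS, convert to SGD at spot, deposit the SGD at 3.44%, and buy ILS forward at 0.30256 to cover the loan.
Profit = 31,739,853.90 − 30,862,632.80 = SGD 877,221.

SGD 877,221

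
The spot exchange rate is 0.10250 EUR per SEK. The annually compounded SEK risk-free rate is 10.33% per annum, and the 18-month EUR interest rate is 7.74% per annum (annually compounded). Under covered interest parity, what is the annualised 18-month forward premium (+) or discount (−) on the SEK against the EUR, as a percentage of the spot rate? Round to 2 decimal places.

-2.33%

T = 18/12 years.
CIP forward (EUR per SEK) = 0.1025 × 1.1183184/1.1588852 = 0.09891199.
Annualised premium = (F − S)/S × (1/T) = (0.09891199 − 0.1025)/0.1025 ÷ (18/12) = -2.33%.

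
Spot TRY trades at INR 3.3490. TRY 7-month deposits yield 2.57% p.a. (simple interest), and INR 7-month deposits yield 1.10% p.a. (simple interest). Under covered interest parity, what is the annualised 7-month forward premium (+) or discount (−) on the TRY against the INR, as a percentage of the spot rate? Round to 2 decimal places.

T = 7/12 years.
CIP forward (INR per TRY) = 3.349 × 1.0064167/1.0149917 = 3.3207065.
Annualised premium = (F − S)/S × (1/T) = (3.3207065 − 3.349)/3.349 ÷ (7/12) = -1.45%.

-1.45%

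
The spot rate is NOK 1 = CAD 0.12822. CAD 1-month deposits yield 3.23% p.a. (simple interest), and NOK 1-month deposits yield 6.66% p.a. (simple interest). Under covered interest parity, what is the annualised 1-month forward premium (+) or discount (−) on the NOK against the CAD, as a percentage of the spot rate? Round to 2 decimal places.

T = 1/12 years.
CIP forward (CAD per NOK) = 0.12822 × 1.0026917/1.005550 = 0.12785553.
(F − S)/S ÷ T = (0.12785553 − 0.12822)/0.12822/(1/12) = -0.034110 → -3.41%.

-3.41%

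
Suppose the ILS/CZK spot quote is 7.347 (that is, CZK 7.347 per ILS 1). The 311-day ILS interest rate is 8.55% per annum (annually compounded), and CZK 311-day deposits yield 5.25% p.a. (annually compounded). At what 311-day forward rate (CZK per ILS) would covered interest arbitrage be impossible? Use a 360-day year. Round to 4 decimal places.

T = 311/360 years.
CZK accumulates by (1 + 0.0525)^(311/360) = 1.0451953.
ILS accumulates by (1 + 0.0855)^(311/360) = 1.073446.
So F = 7.347 × 1.0451953 / 1.073446 = 7.153643 (CZK/ILS).

7.1536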